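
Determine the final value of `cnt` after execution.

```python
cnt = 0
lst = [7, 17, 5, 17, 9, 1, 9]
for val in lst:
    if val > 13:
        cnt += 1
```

Let's trace through this code step by step.

Initialize: cnt = 0
Initialize: lst = [7, 17, 5, 17, 9, 1, 9]
Entering loop: for val in lst:

After execution: cnt = 2
2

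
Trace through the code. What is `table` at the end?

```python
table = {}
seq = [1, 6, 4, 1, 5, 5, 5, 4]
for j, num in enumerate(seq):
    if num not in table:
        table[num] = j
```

Let's trace through this code step by step.

Initialize: table = {}
Initialize: seq = [1, 6, 4, 1, 5, 5, 5, 4]
Entering loop: for j, num in enumerate(seq):

After execution: table = {1: 0, 6: 1, 4: 2, 5: 4}
{1: 0, 6: 1, 4: 2, 5: 4}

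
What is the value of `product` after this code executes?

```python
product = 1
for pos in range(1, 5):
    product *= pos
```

Let's trace through this code step by step.

Initialize: product = 1
Entering loop: for pos in range(1, 5):

After execution: product = 24
24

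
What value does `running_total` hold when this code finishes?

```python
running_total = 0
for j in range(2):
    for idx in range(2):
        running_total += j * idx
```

Let's trace through this code step by step.

Initialize: running_total = 0
Entering loop: for j in range(2):

After execution: running_total = 1
1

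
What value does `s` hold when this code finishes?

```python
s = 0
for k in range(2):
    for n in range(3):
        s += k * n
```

Let's trace through this code step by step.

Initialize: s = 0
Entering loop: for k in range(2):

After execution: s = 3
3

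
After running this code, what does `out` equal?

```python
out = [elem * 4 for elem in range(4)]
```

Let's trace through this code step by step.

Initialize: out = [elem * 4 for elem in range(4)]

After execution: out = [0, 4, 8, 12]
[0, 4, 8, 12]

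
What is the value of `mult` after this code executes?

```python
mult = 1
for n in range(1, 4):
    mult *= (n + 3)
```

Let's trace through this code step by step.

Initialize: mult = 1
Entering loop: for n in range(1, 4):

After execution: mult = 120
120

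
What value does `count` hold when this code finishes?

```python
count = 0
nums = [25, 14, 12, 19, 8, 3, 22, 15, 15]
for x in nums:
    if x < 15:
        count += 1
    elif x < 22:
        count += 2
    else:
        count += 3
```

Let's trace through this code step by step.

Initialize: count = 0
Initialize: nums = [25, 14, 12, 19, 8, 3, 22, 15, 15]
Entering loop: for x in nums:

After execution: count = 16
16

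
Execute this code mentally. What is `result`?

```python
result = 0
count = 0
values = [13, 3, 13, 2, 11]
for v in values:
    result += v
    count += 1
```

Let's trace through this code step by step.

Initialize: result = 0
Initialize: count = 0
Initialize: values = [13, 3, 13, 2, 11]
Entering loop: for v in values:

After execution: result = 42
42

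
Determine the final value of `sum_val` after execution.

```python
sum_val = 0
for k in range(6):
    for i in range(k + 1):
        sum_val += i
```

Let's trace through this code step by step.

Initialize: sum_val = 0
Entering loop: for k in range(6):

After execution: sum_val = 35
35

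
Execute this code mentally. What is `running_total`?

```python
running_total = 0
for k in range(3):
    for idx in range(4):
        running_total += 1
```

Let's trace through this code step by step.

Initialize: running_total = 0
Entering loop: for k in range(3):

After execution: running_total = 12
12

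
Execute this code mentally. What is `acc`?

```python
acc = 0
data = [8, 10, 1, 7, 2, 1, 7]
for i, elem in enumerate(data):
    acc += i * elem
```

Let's trace through this code step by step.

Initialize: acc = 0
Initialize: data = [8, 10, 1, 7, 2, 1, 7]
Entering loop: for i, elem in enumerate(data):

After execution: acc = 88
88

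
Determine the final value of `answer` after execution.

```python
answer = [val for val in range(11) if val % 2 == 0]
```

Let's trace through this code step by step.

Initialize: answer = [val for val in range(11) if val % 2 == 0]

After execution: answer = [0, 2, 4, 6, 8, 10]
[0, 2, 4, 6, 8, 10]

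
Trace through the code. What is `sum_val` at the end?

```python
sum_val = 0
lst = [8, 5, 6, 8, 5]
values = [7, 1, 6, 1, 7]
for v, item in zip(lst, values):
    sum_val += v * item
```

Let's trace through this code step by step.

Initialize: sum_val = 0
Initialize: lst = [8, 5, 6, 8, 5]
Initialize: values = [7, 1, 6, 1, 7]
Entering loop: for v, item in zip(lst, values):

After execution: sum_val = 140
140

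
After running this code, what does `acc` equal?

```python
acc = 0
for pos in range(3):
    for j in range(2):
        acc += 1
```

Let's trace through this code step by step.

Initialize: acc = 0
Entering loop: for pos in range(3):

After execution: acc = 6
6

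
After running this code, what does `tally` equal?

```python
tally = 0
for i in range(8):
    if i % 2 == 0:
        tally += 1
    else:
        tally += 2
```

Let's trace through this code step by step.

Initialize: tally = 0
Entering loop: for i in range(8):

After execution: tally = 12
12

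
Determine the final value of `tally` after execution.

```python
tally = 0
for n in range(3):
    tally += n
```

Let's trace through this code step by step.

Initialize: tally = 0
Entering loop: for n in range(3):

After execution: tally = 3
3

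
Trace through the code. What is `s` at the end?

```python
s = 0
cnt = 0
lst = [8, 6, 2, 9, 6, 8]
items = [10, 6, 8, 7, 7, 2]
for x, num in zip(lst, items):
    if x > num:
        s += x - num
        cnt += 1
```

Let's trace through this code step by step.

Initialize: s = 0
Initialize: cnt = 0
Initialize: lst = [8, 6, 2, 9, 6, 8]
Initialize: items = [10, 6, 8, 7, 7, 2]
Entering loop: for x, num in zip(lst, items):

After execution: s = 8
8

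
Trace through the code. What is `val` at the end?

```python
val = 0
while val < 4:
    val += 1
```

Let's trace through this code step by step.

Initialize: val = 0
Entering loop: while val < 4:

After execution: val = 4
4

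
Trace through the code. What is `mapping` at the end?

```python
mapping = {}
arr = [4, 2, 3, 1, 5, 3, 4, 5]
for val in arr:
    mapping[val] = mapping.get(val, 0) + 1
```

Let's trace through this code step by step.

Initialize: mapping = {}
Initialize: arr = [4, 2, 3, 1, 5, 3, 4, 5]
Entering loop: for val in arr:

After execution: mapping = {4: 2, 2: 1, 3: 2, 1: 1, 5: 2}
{4: 2, 2: 1, 3: 2, 1: 1, 5: 2}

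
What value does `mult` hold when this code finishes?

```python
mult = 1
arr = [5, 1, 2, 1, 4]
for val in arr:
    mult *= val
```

Let's trace through this code step by step.

Initialize: mult = 1
Initialize: arr = [5, 1, 2, 1, 4]
Entering loop: for val in arr:

After execution: mult = 40
40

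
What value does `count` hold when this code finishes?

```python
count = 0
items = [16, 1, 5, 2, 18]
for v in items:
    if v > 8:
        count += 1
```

Let's trace through this code step by step.

Initialize: count = 0
Initialize: items = [16, 1, 5, 2, 18]
Entering loop: for v in items:

After execution: count = 2
2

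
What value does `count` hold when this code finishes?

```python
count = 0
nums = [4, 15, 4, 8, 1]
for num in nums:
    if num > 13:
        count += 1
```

Let's trace through this code step by step.

Initialize: count = 0
Initialize: nums = [4, 15, 4, 8, 1]
Entering loop: for num in nums:

After execution: count = 1
1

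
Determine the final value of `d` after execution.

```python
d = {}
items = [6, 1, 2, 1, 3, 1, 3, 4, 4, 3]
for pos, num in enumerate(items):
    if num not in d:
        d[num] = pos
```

Let's trace through this code step by step.

Initialize: d = {}
Initialize: items = [6, 1, 2, 1, 3, 1, 3, 4, 4, 3]
Entering loop: for pos, num in enumerate(items):

After execution: d = {6: 0, 1: 1, 2: 2, 3: 4, 4: 7}
{6: 0, 1: 1, 2: 2, 3: 4, 4: 7}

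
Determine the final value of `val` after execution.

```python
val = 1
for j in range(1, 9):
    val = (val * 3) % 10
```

Let's trace through this code step by step.

Initialize: val = 1
Entering loop: for j in range(1, 9):

After execution: val = 1
1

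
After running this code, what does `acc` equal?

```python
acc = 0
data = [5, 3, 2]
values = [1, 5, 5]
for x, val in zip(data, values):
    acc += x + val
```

Let's trace through this code step by step.

Initialize: acc = 0
Initialize: data = [5, 3, 2]
Initialize: values = [1, 5, 5]
Entering loop: for x, val in zip(data, values):

After execution: acc = 21
21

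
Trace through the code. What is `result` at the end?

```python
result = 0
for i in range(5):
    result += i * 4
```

Let's trace through this code step by step.

Initialize: result = 0
Entering loop: for i in range(5):

After execution: result = 40
40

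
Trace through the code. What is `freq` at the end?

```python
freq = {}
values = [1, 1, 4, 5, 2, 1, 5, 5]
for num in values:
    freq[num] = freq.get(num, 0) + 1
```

Let's trace through this code step by step.

Initialize: freq = {}
Initialize: values = [1, 1, 4, 5, 2, 1, 5, 5]
Entering loop: for num in values:

After execution: freq = {1: 3, 4: 1, 5: 3, 2: 1}
{1: 3, 4: 1, 5: 3, 2: 1}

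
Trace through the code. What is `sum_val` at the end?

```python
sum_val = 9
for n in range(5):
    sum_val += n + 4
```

Let's trace through this code step by step.

Initialize: sum_val = 9
Entering loop: for n in range(5):

After execution: sum_val = 39
39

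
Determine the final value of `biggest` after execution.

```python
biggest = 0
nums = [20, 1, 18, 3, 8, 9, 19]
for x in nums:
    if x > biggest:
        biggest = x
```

Let's trace through this code step by step.

Initialize: biggest = 0
Initialize: nums = [20, 1, 18, 3, 8, 9, 19]
Entering loop: for x in nums:

After execution: biggest = 20
20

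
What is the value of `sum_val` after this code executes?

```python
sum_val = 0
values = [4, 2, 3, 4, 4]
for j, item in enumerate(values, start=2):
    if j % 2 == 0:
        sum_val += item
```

Let's trace through this code step by step.

Initialize: sum_val = 0
Initialize: values = [4, 2, 3, 4, 4]
Entering loop: for j, item in enumerate(values, start=2):

After execution: sum_val = 11
11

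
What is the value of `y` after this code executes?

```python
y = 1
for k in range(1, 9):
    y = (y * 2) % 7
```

Let's trace through this code step by step.

Initialize: y = 1
Entering loop: for k in range(1, 9):

After execution: y = 4
4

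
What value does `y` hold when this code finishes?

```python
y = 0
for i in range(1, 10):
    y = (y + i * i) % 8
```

Let's trace through this code step by step.

Initialize: y = 0
Entering loop: for i in range(1, 10):

After execution: y = 5
5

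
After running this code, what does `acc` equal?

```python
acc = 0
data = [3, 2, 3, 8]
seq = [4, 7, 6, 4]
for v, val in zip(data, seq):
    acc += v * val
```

Let's trace through this code step by step.

Initialize: acc = 0
Initialize: data = [3, 2, 3, 8]
Initialize: seq = [4, 7, 6, 4]
Entering loop: for v, val in zip(data, seq):

After execution: acc = 76
76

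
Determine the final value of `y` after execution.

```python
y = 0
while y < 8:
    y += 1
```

Let's trace through this code step by step.

Initialize: y = 0
Entering loop: while y < 8:

After execution: y = 8
8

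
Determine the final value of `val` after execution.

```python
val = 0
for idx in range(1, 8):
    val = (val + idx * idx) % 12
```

Let's trace through this code step by step.

Initialize: val = 0
Entering loop: for idx in range(1, 8):

After execution: val = 8
8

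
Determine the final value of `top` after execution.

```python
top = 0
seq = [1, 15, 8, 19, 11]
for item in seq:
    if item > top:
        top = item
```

Let's trace through this code step by step.

Initialize: top = 0
Initialize: seq = [1, 15, 8, 19, 11]
Entering loop: for item in seq:

After execution: top = 19
19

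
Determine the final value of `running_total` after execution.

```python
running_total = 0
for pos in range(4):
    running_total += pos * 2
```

Let's trace through this code step by step.

Initialize: running_total = 0
Entering loop: for pos in range(4):

After execution: running_total = 12
12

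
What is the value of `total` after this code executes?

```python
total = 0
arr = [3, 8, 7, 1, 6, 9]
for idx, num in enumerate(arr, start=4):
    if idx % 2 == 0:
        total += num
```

Let's trace through this code step by step.

Initialize: total = 0
Initialize: arr = [3, 8, 7, 1, 6, 9]
Entering loop: for idx, num in enumerate(arr, start=4):

After execution: total = 16
16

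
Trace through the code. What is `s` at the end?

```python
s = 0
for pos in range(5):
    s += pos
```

Let's trace through this code step by step.

Initialize: s = 0
Entering loop: for pos in range(5):

After execution: s = 10
10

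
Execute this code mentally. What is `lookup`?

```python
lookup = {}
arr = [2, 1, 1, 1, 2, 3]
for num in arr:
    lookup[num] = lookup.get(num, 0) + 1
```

Let's trace through this code step by step.

Initialize: lookup = {}
Initialize: arr = [2, 1, 1, 1, 2, 3]
Entering loop: for num in arr:

After execution: lookup = {2: 2, 1: 3, 3: 1}
{2: 2, 1: 3, 3: 1}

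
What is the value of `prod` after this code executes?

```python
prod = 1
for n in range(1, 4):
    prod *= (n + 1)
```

Let's trace through this code step by step.

Initialize: prod = 1
Entering loop: for n in range(1, 4):

After execution: prod = 24
24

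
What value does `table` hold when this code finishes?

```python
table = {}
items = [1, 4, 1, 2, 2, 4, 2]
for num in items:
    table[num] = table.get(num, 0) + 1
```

Let's trace through this code step by step.

Initialize: table = {}
Initialize: items = [1, 4, 1, 2, 2, 4, 2]
Entering loop: for num in items:

After execution: table = {1: 2, 4: 2, 2: 3}
{1: 2, 4: 2, 2: 3}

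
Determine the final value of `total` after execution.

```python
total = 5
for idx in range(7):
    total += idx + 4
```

Let's trace through this code step by step.

Initialize: total = 5
Entering loop: for idx in range(7):

After execution: total = 54
54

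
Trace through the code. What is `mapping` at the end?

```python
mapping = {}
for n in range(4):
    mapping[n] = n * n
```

Let's trace through this code step by step.

Initialize: mapping = {}
Entering loop: for n in range(4):

After execution: mapping = {0: 0, 1: 1, 2: 4, 3: 9}
{0: 0, 1: 1, 2: 4, 3: 9}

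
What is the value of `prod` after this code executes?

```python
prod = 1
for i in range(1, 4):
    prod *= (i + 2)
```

Let's trace through this code step by step.

Initialize: prod = 1
Entering loop: for i in range(1, 4):

After execution: prod = 60
60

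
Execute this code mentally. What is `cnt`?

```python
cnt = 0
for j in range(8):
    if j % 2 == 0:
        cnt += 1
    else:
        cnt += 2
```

Let's trace through this code step by step.

Initialize: cnt = 0
Entering loop: for j in range(8):

After execution: cnt = 12
12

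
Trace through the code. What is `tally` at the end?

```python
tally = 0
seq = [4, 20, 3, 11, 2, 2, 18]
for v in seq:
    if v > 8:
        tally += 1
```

Let's trace through this code step by step.

Initialize: tally = 0
Initialize: seq = [4, 20, 3, 11, 2, 2, 18]
Entering loop: for v in seq:

After execution: tally = 3
3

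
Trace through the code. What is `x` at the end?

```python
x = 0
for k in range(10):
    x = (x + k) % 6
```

Let's trace through this code step by step.

Initialize: x = 0
Entering loop: for k in range(10):

After execution: x = 3
3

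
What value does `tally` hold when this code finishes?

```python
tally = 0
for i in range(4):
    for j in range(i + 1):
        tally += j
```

Let's trace through this code step by step.

Initialize: tally = 0
Entering loop: for i in range(4):

After execution: tally = 10
10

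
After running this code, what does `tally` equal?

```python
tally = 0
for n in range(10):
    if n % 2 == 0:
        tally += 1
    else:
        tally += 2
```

Let's trace through this code step by step.

Initialize: tally = 0
Entering loop: for n in range(10):

After execution: tally = 15
15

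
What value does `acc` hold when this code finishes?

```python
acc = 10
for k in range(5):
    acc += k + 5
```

Let's trace through this code step by step.

Initialize: acc = 10
Entering loop: for k in range(5):

After execution: acc = 45
45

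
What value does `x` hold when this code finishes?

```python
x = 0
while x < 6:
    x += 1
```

Let's trace through this code step by step.

Initialize: x = 0
Entering loop: while x < 6:

After execution: x = 6
6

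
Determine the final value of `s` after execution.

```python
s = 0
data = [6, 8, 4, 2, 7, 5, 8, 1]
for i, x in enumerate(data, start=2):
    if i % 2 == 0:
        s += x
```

Let's trace through this code step by step.

Initialize: s = 0
Initialize: data = [6, 8, 4, 2, 7, 5, 8, 1]
Entering loop: for i, x in enumerate(data, start=2):

After execution: s = 25
25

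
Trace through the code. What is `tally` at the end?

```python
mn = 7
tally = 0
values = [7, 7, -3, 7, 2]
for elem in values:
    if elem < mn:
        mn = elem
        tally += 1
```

Let's trace through this code step by step.

Initialize: mn = 7
Initialize: tally = 0
Initialize: values = [7, 7, -3, 7, 2]
Entering loop: for elem in values:

After execution: tally = 1
1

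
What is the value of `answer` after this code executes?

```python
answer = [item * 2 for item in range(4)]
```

Let's trace through this code step by step.

Initialize: answer = [item * 2 for item in range(4)]

After execution: answer = [0, 2, 4, 6]
[0, 2, 4, 6]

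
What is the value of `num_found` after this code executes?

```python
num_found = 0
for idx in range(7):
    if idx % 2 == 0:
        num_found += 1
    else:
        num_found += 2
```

Let's trace through this code step by step.

Initialize: num_found = 0
Entering loop: for idx in range(7):

After execution: num_found = 10
10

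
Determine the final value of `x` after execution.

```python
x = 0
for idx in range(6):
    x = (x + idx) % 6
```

Let's trace through this code step by step.

Initialize: x = 0
Entering loop: for idx in range(6):

After execution: x = 3
3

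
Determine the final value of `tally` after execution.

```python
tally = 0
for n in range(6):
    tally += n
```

Let's trace through this code step by step.

Initialize: tally = 0
Entering loop: for n in range(6):

After execution: tally = 15
15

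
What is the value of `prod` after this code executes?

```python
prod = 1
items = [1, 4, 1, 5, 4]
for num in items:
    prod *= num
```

Let's trace through this code step by step.

Initialize: prod = 1
Initialize: items = [1, 4, 1, 5, 4]
Entering loop: for num in items:

After execution: prod = 80
80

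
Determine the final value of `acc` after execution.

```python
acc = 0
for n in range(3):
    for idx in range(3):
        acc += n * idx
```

Let's trace through this code step by step.

Initialize: acc = 0
Entering loop: for n in range(3):

After execution: acc = 9
9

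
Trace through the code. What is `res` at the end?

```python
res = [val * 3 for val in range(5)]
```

Let's trace through this code step by step.

Initialize: res = [val * 3 for val in range(5)]

After execution: res = [0, 3, 6, 9, 12]
[0, 3, 6, 9, 12]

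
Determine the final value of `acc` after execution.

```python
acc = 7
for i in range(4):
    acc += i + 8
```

Let's trace through this code step by step.

Initialize: acc = 7
Entering loop: for i in range(4):

After execution: acc = 45
45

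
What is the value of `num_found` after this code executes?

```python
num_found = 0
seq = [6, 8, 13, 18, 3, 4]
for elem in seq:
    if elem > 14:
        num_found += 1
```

Let's trace through this code step by step.

Initialize: num_found = 0
Initialize: seq = [6, 8, 13, 18, 3, 4]
Entering loop: for elem in seq:

After execution: num_found = 1
1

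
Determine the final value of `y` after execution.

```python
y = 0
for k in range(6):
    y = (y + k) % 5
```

Let's trace through this code step by step.

Initialize: y = 0
Entering loop: for k in range(6):

After execution: y = 0
0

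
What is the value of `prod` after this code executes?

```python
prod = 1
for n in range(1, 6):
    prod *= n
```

Let's trace through this code step by step.

Initialize: prod = 1
Entering loop: for n in range(1, 6):

After execution: prod = 120
120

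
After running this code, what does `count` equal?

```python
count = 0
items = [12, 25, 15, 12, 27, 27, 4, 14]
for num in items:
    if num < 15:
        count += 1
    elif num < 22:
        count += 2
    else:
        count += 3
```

Let's trace through this code step by step.

Initialize: count = 0
Initialize: items = [12, 25, 15, 12, 27, 27, 4, 14]
Entering loop: for num in items:

After execution: count = 15
15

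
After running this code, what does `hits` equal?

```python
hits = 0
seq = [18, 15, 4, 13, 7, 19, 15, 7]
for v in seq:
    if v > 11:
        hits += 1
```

Let's trace through this code step by step.

Initialize: hits = 0
Initialize: seq = [18, 15, 4, 13, 7, 19, 15, 7]
Entering loop: for v in seq:

After execution: hits = 5
5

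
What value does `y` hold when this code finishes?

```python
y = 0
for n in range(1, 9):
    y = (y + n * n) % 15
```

Let's trace through this code step by step.

Initialize: y = 0
Entering loop: for n in range(1, 9):

After execution: y = 9
9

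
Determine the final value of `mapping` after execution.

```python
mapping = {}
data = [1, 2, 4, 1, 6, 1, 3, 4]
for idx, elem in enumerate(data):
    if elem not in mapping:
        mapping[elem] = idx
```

Let's trace through this code step by step.

Initialize: mapping = {}
Initialize: data = [1, 2, 4, 1, 6, 1, 3, 4]
Entering loop: for idx, elem in enumerate(data):

After execution: mapping = {1: 0, 2: 1, 4: 2, 6: 4, 3: 6}
{1: 0, 2: 1, 4: 2, 6: 4, 3: 6}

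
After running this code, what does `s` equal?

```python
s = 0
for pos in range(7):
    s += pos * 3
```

Let's trace through this code step by step.

Initialize: s = 0
Entering loop: for pos in range(7):

After execution: s = 63
63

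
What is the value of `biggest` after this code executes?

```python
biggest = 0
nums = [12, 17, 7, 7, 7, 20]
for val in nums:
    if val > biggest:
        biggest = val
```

Let's trace through this code step by step.

Initialize: biggest = 0
Initialize: nums = [12, 17, 7, 7, 7, 20]
Entering loop: for val in nums:

After execution: biggest = 20
20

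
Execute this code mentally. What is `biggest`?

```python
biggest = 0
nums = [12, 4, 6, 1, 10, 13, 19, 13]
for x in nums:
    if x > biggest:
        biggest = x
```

Let's trace through this code step by step.

Initialize: biggest = 0
Initialize: nums = [12, 4, 6, 1, 10, 13, 19, 13]
Entering loop: for x in nums:

After execution: biggest = 19
19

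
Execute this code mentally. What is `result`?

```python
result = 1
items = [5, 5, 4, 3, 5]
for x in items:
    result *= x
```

Let's trace through this code step by step.

Initialize: result = 1
Initialize: items = [5, 5, 4, 3, 5]
Entering loop: for x in items:

After execution: result = 1500
1500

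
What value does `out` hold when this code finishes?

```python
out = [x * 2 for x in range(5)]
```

Let's trace through this code step by step.

Initialize: out = [x * 2 for x in range(5)]

After execution: out = [0, 2, 4, 6, 8]
[0, 2, 4, 6, 8]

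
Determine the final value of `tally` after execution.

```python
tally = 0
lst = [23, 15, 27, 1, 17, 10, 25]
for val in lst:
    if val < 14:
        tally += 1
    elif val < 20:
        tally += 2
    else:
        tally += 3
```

Let's trace through this code step by step.

Initialize: tally = 0
Initialize: lst = [23, 15, 27, 1, 17, 10, 25]
Entering loop: for val in lst:

After execution: tally = 15
15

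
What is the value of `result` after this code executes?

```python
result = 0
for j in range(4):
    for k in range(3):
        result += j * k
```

Let's trace through this code step by step.

Initialize: result = 0
Entering loop: for j in range(4):

After execution: result = 18
18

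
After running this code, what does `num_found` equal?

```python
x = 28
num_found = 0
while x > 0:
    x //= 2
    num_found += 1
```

Let's trace through this code step by step.

Initialize: x = 28
Initialize: num_found = 0
Entering loop: while x > 0:

After execution: num_found = 5
5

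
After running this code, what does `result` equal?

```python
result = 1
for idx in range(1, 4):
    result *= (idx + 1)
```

Let's trace through this code step by step.

Initialize: result = 1
Entering loop: for idx in range(1, 4):

After execution: result = 24
24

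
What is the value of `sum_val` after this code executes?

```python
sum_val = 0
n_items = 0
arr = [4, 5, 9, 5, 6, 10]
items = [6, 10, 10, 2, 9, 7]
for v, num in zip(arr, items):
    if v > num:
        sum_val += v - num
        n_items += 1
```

Let's trace through this code step by step.

Initialize: sum_val = 0
Initialize: n_items = 0
Initialize: arr = [4, 5, 9, 5, 6, 10]
Initialize: items = [6, 10, 10, 2, 9, 7]
Entering loop: for v, num in zip(arr, items):

After execution: sum_val = 6
6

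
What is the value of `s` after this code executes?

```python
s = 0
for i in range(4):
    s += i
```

Let's trace through this code step by step.

Initialize: s = 0
Entering loop: for i in range(4):

After execution: s = 6
6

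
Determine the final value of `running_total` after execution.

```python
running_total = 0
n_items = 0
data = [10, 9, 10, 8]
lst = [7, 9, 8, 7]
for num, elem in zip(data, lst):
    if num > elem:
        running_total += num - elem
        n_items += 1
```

Let's trace through this code step by step.

Initialize: running_total = 0
Initialize: n_items = 0
Initialize: data = [10, 9, 10, 8]
Initialize: lst = [7, 9, 8, 7]
Entering loop: for num, elem in zip(data, lst):

After execution: running_total = 6
6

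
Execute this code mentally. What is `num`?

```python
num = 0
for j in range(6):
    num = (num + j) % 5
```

Let's trace through this code step by step.

Initialize: num = 0
Entering loop: for j in range(6):

After execution: num = 0
0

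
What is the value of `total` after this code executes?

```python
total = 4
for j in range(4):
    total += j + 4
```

Let's trace through this code step by step.

Initialize: total = 4
Entering loop: for j in range(4):

After execution: total = 26
26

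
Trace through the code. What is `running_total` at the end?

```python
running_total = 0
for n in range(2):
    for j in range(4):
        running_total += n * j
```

Let's trace through this code step by step.

Initialize: running_total = 0
Entering loop: for n in range(2):

After execution: running_total = 6
6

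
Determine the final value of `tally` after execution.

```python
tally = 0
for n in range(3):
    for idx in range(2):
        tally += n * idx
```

Let's trace through this code step by step.

Initialize: tally = 0
Entering loop: for n in range(3):

After execution: tally = 3
3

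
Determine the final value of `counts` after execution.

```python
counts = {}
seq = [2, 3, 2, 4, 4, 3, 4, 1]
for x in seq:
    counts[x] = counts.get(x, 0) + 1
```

Let's trace through this code step by step.

Initialize: counts = {}
Initialize: seq = [2, 3, 2, 4, 4, 3, 4, 1]
Entering loop: for x in seq:

After execution: counts = {2: 2, 3: 2, 4: 3, 1: 1}
{2: 2, 3: 2, 4: 3, 1: 1}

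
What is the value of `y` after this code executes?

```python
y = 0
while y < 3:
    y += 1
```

Let's trace through this code step by step.

Initialize: y = 0
Entering loop: while y < 3:

After execution: y = 3
3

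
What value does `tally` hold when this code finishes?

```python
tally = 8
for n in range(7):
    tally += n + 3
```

Let's trace through this code step by step.

Initialize: tally = 8
Entering loop: for n in range(7):

After execution: tally = 50
50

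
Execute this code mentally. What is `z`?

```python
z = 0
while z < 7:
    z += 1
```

Let's trace through this code step by step.

Initialize: z = 0
Entering loop: while z < 7:

After execution: z = 7
7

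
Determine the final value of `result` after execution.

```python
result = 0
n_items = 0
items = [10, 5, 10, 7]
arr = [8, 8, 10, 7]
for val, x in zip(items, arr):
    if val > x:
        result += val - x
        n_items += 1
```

Let's trace through this code step by step.

Initialize: result = 0
Initialize: n_items = 0
Initialize: items = [10, 5, 10, 7]
Initialize: arr = [8, 8, 10, 7]
Entering loop: for val, x in zip(items, arr):

After execution: result = 2
2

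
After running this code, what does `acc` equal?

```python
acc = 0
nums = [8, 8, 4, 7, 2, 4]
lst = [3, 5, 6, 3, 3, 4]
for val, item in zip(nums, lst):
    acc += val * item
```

Let's trace through this code step by step.

Initialize: acc = 0
Initialize: nums = [8, 8, 4, 7, 2, 4]
Initialize: lst = [3, 5, 6, 3, 3, 4]
Entering loop: for val, item in zip(nums, lst):

After execution: acc = 131
131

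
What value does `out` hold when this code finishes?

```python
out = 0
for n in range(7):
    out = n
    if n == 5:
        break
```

Let's trace through this code step by step.

Initialize: out = 0
Entering loop: for n in range(7):

After execution: out = 5
5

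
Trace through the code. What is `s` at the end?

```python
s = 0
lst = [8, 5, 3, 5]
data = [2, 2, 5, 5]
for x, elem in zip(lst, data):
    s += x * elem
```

Let's trace through this code step by step.

Initialize: s = 0
Initialize: lst = [8, 5, 3, 5]
Initialize: data = [2, 2, 5, 5]
Entering loop: for x, elem in zip(lst, data):

After execution: s = 66
66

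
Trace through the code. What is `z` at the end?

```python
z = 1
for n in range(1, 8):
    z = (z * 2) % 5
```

Let's trace through this code step by step.

Initialize: z = 1
Entering loop: for n in range(1, 8):

After execution: z = 3
3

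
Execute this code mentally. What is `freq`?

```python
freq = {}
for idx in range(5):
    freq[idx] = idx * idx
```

Let's trace through this code step by step.

Initialize: freq = {}
Entering loop: for idx in range(5):

After execution: freq = {0: 0, 1: 1, 2: 4, 3: 9, 4: 16}
{0: 0, 1: 1, 2: 4, 3: 9, 4: 16}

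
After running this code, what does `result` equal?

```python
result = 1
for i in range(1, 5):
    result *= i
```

Let's trace through this code step by step.

Initialize: result = 1
Entering loop: for i in range(1, 5):

After execution: result = 24
24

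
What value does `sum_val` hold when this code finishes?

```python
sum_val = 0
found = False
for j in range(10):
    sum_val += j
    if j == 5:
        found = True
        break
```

Let's trace through this code step by step.

Initialize: sum_val = 0
Initialize: found = False
Entering loop: for j in range(10):

After execution: sum_val = 15
15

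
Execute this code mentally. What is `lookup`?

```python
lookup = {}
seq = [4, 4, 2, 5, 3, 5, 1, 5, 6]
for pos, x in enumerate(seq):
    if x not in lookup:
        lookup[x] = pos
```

Let's trace through this code step by step.

Initialize: lookup = {}
Initialize: seq = [4, 4, 2, 5, 3, 5, 1, 5, 6]
Entering loop: for pos, x in enumerate(seq):

After execution: lookup = {4: 0, 2: 2, 5: 3, 3: 4, 1: 6, 6: 8}
{4: 0, 2: 2, 5: 3, 3: 4, 1: 6, 6: 8}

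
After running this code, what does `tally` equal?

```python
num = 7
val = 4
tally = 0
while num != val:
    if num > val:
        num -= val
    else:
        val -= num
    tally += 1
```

Let's trace through this code step by step.

Initialize: num = 7
Initialize: val = 4
Initialize: tally = 0
Entering loop: while num != val:

After execution: tally = 4
4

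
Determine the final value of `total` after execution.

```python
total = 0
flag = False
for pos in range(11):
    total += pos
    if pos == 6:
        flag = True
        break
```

Let's trace through this code step by step.

Initialize: total = 0
Initialize: flag = False
Entering loop: for pos in range(11):

After execution: total = 21
21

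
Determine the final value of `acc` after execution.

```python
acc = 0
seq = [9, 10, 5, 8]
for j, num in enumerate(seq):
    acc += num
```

Let's trace through this code step by step.

Initialize: acc = 0
Initialize: seq = [9, 10, 5, 8]
Entering loop: for j, num in enumerate(seq):

After execution: acc = 32
32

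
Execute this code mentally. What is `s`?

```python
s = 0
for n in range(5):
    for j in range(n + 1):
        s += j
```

Let's trace through this code step by step.

Initialize: s = 0
Entering loop: for n in range(5):

After execution: s = 20
20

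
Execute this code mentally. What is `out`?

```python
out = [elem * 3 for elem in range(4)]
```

Let's trace through this code step by step.

Initialize: out = [elem * 3 for elem in range(4)]

After execution: out = [0, 3, 6, 9]
[0, 3, 6, 9]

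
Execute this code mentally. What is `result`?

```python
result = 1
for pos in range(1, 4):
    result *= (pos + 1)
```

Let's trace through this code step by step.

Initialize: result = 1
Entering loop: for pos in range(1, 4):

After execution: result = 24
24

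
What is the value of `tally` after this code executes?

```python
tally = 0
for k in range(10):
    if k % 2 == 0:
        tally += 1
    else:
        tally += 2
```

Let's trace through this code step by step.

Initialize: tally = 0
Entering loop: for k in range(10):

After execution: tally = 15
15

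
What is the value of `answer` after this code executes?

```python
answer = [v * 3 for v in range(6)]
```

Let's trace through this code step by step.

Initialize: answer = [v * 3 for v in range(6)]

After execution: answer = [0, 3, 6, 9, 12, 15]
[0, 3, 6, 9, 12, 15]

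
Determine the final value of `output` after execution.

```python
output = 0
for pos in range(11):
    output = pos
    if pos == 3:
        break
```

Let's trace through this code step by step.

Initialize: output = 0
Entering loop: for pos in range(11):

After execution: output = 3
3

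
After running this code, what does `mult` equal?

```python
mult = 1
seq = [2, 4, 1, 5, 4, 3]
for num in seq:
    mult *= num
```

Let's trace through this code step by step.

Initialize: mult = 1
Initialize: seq = [2, 4, 1, 5, 4, 3]
Entering loop: for num in seq:

After execution: mult = 480
480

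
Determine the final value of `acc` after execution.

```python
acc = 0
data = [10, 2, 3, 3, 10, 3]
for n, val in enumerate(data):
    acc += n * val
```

Let's trace through this code step by step.

Initialize: acc = 0
Initialize: data = [10, 2, 3, 3, 10, 3]
Entering loop: for n, val in enumerate(data):

After execution: acc = 72
72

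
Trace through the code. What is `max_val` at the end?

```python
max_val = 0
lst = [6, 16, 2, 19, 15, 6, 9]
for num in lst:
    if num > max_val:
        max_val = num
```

Let's trace through this code step by step.

Initialize: max_val = 0
Initialize: lst = [6, 16, 2, 19, 15, 6, 9]
Entering loop: for num in lst:

After execution: max_val = 19
19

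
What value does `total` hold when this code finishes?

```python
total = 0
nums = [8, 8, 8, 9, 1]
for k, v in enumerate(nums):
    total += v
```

Let's trace through this code step by step.

Initialize: total = 0
Initialize: nums = [8, 8, 8, 9, 1]
Entering loop: for k, v in enumerate(nums):

After execution: total = 34
34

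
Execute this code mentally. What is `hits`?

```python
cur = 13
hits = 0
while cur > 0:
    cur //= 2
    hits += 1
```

Let's trace through this code step by step.

Initialize: cur = 13
Initialize: hits = 0
Entering loop: while cur > 0:

After execution: hits = 4
4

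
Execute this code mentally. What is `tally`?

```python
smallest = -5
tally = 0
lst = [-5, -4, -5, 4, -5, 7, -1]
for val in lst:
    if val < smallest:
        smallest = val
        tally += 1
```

Let's trace through this code step by step.

Initialize: smallest = -5
Initialize: tally = 0
Initialize: lst = [-5, -4, -5, 4, -5, 7, -1]
Entering loop: for val in lst:

After execution: tally = 0
0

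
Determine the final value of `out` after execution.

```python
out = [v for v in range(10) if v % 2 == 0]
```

Let's trace through this code step by step.

Initialize: out = [v for v in range(10) if v % 2 == 0]

After execution: out = [0, 2, 4, 6, 8]
[0, 2, 4, 6, 8]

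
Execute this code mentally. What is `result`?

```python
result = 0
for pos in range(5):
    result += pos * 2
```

Let's trace through this code step by step.

Initialize: result = 0
Entering loop: for pos in range(5):

After execution: result = 20
20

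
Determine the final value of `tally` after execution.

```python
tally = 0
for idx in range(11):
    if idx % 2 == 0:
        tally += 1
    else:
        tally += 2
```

Let's trace through this code step by step.

Initialize: tally = 0
Entering loop: for idx in range(11):

After execution: tally = 16
16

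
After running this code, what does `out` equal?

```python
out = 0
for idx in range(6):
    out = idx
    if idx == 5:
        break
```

Let's trace through this code step by step.

Initialize: out = 0
Entering loop: for idx in range(6):

After execution: out = 5
5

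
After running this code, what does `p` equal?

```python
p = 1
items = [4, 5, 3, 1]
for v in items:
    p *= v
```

Let's trace through this code step by step.

Initialize: p = 1
Initialize: items = [4, 5, 3, 1]
Entering loop: for v in items:

After execution: p = 60
60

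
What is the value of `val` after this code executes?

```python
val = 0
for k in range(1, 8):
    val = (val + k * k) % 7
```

Let's trace through this code step by step.

Initialize: val = 0
Entering loop: for k in range(1, 8):

After execution: val = 0
0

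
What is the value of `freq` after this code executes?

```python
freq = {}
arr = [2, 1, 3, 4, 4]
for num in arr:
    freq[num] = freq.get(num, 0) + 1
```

Let's trace through this code step by step.

Initialize: freq = {}
Initialize: arr = [2, 1, 3, 4, 4]
Entering loop: for num in arr:

After execution: freq = {2: 1, 1: 1, 3: 1, 4: 2}
{2: 1, 1: 1, 3: 1, 4: 2}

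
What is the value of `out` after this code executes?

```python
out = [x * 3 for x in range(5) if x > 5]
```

Let's trace through this code step by step.

Initialize: out = [x * 3 for x in range(5) if x > 5]

After execution: out = []
[]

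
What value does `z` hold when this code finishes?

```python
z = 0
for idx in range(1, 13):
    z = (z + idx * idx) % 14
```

Let's trace through this code step by step.

Initialize: z = 0
Entering loop: for idx in range(1, 13):

After execution: z = 6
6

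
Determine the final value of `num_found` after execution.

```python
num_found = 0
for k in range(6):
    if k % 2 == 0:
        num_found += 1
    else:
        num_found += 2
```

Let's trace through this code step by step.

Initialize: num_found = 0
Entering loop: for k in range(6):

After execution: num_found = 9
9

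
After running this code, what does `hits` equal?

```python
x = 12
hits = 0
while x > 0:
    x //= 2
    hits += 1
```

Let's trace through this code step by step.

Initialize: x = 12
Initialize: hits = 0
Entering loop: while x > 0:

After execution: hits = 4
4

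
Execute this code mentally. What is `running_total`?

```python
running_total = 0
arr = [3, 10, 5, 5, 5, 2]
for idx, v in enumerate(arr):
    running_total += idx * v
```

Let's trace through this code step by step.

Initialize: running_total = 0
Initialize: arr = [3, 10, 5, 5, 5, 2]
Entering loop: for idx, v in enumerate(arr):

After execution: running_total = 65
65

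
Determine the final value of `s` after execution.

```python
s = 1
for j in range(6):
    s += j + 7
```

Let's trace through this code step by step.

Initialize: s = 1
Entering loop: for j in range(6):

After execution: s = 58
58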